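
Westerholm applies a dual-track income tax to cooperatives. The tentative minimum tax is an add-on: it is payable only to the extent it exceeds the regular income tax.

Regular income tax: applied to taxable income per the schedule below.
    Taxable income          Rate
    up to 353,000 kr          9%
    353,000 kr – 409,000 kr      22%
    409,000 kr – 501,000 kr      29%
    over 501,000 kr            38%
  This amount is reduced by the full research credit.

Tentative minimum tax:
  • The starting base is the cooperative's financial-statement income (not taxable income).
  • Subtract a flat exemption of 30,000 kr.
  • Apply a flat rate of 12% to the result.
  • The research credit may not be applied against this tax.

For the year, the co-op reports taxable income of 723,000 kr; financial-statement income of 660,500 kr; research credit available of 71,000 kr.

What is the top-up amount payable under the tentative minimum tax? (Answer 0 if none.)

0 kr

Regular income tax:
  353,000 kr × 9% = 31,770 kr
  56,000 kr × 22% = 12,320 kr
  92,000 kr × 29% = 26,680 kr
  222,000 kr × 38% = 84,360 kr
  → 155,130 kr
  Less research credit 71,000 kr → 84,130 kr

Tentative minimum tax:
  Base (financial-statement income): 660,500 kr
  Less exemption 30,000 kr → base 630,500 kr
  630,500 kr × 12% = 75,660 kr

75,660 kr ≤ 84,130 kr, so no add-on is due.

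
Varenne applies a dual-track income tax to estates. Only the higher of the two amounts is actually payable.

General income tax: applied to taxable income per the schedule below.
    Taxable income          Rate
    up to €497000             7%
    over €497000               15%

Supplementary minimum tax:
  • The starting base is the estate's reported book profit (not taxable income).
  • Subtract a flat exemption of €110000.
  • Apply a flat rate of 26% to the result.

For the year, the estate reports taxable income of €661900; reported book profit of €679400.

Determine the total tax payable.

Supplementary minimum tax:
  Base (reported book profit): €679400
  Less exemption €110000 → base €569400
  €569400 × 26% = €148044

General income tax:
  €497000 × 7% = €34790
  €164900 × 15% = €24735
  → €59525

€148044 > €59525, so the supplementary minimum tax is the binding amount.

€148044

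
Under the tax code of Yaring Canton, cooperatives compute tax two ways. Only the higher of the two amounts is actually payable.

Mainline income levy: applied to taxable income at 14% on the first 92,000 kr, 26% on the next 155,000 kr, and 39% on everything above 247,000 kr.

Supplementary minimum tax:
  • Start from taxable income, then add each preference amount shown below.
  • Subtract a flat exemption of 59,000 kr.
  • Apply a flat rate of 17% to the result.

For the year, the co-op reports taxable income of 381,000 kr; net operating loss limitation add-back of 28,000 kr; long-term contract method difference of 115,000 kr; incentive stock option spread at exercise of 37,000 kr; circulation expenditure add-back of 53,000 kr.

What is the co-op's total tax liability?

105,440 kr

Supplementary minimum tax:
  Adjusted income: 381,000 kr + 28,000 kr + 115,000 kr + 37,000 kr + 53,000 kr = 614,000 kr
  Less exemption 59,000 kr → base 555,000 kr
  555,000 kr × 17% = 94,350 kr

Mainline income levy:
  92,000 kr × 14% = 12,880 kr
  155,000 kr × 26% = 40,300 kr
  134,000 kr × 39% = 52,260 kr
  → 105,440 kr

105,440 kr > 94,350 kr, so the mainline income levy governs.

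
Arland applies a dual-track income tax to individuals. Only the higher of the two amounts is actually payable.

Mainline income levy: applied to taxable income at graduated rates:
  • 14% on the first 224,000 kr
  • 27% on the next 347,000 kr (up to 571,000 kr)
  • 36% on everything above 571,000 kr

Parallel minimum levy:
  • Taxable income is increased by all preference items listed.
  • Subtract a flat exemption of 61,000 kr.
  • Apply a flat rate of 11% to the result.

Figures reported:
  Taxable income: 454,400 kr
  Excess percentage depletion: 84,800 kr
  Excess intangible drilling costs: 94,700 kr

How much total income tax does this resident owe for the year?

93,568 kr

Mainline income levy:
  224,000 kr × 14% = 31,360 kr
  230,400 kr × 27% = 62,208 kr
  → 93,568 kr

Parallel minimum levy:
  Adjusted income: 454,400 kr + 84,800 kr + 94,700 kr = 633,900 kr
  Less exemption 61,000 kr → base 572,900 kr
  572,900 kr × 11% = 63,019 kr

93,568 kr > 63,019 kr, so the mainline income levy governs.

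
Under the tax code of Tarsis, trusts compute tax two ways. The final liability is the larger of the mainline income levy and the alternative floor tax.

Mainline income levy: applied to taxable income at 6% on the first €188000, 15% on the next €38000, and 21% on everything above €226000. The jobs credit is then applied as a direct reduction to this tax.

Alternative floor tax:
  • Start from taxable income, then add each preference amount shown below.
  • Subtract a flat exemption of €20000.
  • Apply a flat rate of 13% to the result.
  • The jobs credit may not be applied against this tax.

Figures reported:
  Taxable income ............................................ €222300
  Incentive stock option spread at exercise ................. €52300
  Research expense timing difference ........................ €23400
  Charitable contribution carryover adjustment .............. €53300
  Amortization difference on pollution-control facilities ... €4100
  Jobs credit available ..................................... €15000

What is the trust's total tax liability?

€43602

Mainline income levy:
  €188000 × 6% = €11280
  €34300 × 15% = €5145
  → €16425
  Less jobs credit €15000 → €1425

Alternative floor tax:
  Adjusted income: €222300 + €52300 + €23400 + €53300 + €4100 = €355400
  Less exemption €20000 → base €335400
  €335400 × 13% = €43602

€43602 > €1425, so the alternative floor tax is the binding amount.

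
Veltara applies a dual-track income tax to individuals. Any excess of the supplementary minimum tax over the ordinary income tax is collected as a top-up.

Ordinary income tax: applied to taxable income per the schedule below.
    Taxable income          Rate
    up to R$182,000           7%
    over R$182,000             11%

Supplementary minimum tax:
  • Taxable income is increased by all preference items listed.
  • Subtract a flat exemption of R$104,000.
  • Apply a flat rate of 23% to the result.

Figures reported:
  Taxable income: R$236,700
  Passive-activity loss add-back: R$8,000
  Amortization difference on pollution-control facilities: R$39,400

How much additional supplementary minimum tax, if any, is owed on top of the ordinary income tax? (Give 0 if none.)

Supplementary minimum tax:
  Adjusted income: R$236,700 + R$8,000 + R$39,400 = R$284,100
  Less exemption R$104,000 → base R$180,100
  R$180,100 × 23% = R$41,423

Ordinary income tax:
  R$182,000 × 7% = R$12,740
  R$54,700 × 11% = R$6,017
  → R$18,757

Excess of supplementary minimum tax over ordinary income tax: R$41,423 − R$18,757 = R$22,666.

R$22,666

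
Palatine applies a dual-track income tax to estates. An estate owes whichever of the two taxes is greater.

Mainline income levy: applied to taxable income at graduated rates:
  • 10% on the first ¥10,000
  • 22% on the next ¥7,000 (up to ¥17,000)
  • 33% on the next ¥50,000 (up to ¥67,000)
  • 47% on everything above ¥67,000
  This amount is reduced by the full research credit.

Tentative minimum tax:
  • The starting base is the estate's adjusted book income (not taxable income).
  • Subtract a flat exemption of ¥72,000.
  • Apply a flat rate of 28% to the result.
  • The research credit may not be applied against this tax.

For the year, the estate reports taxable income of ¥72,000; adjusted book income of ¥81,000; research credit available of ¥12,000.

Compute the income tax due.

¥9,390

Mainline income levy:
  ¥10,000 × 10% = ¥1,000
  ¥7,000 × 22% = ¥1,540
  ¥50,000 × 33% = ¥16,500
  ¥5,000 × 47% = ¥2,350
  → ¥21,390
  Less research credit ¥12,000 → ¥9,390

Tentative minimum tax:
  Base (adjusted book income): ¥81,000
  Less exemption ¥72,000 → base ¥9,000
  ¥9,000 × 28% = ¥2,520

¥9,390 > ¥2,520, so the mainline income levy governs.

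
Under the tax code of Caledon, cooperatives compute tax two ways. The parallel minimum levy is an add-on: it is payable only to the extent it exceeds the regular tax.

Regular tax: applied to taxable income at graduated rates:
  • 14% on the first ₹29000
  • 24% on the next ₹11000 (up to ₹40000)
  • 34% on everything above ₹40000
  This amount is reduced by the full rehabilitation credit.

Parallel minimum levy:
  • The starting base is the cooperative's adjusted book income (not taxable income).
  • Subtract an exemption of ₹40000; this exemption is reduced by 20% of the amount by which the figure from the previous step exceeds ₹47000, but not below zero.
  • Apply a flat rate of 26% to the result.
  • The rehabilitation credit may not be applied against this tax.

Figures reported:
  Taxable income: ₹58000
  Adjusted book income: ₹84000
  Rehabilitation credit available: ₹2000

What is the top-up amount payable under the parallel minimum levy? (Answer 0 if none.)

Parallel minimum levy:
  Base (adjusted book income): ₹84000
  Exemption: ₹40000 − 20% × (₹84000 − ₹47000) = ₹40000 − ₹7400 = ₹32600
  Base: ₹84000 − ₹32600 = ₹51400
  ₹51400 × 26% = ₹13364

Regular tax:
  ₹29000 × 14% = ₹4060
  ₹11000 × 24% = ₹2640
  ₹18000 × 34% = ₹6120
  → ₹12820
  Less rehabilitation credit ₹2000 → ₹10820

Excess of parallel minimum levy over regular tax: ₹13364 − ₹10820 = ₹2544.

₹2544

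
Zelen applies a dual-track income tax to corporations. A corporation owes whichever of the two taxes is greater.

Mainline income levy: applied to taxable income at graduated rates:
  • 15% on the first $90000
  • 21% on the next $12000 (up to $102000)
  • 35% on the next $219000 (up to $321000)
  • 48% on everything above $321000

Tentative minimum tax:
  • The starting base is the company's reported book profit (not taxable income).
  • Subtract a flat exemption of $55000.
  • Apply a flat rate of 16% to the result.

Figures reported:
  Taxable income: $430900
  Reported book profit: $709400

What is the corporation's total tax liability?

$145422

Mainline income levy:
  $90000 × 15% = $13500
  $12000 × 21% = $2520
  $219000 × 35% = $76650
  $109900 × 48% = $52752
  → $145422

Tentative minimum tax:
  Base (reported book profit): $709400
  Less exemption $55000 → base $654400
  $654400 × 16% = $104704

$145422 > $104704, so the mainline income levy governs.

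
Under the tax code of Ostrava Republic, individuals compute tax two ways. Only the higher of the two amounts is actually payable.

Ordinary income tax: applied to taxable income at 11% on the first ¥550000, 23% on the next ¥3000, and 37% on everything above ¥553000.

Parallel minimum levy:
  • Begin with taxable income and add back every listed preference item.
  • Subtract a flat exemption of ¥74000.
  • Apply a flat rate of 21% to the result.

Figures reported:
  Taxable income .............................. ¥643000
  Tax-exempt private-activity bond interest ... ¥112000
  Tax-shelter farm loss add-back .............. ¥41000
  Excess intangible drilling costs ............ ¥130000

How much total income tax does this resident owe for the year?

Parallel minimum levy:
  Adjusted income: ¥643000 + ¥112000 + ¥41000 + ¥130000 = ¥926000
  Less exemption ¥74000 → base ¥852000
  ¥852000 × 21% = ¥178920

Ordinary income tax:
  ¥550000 × 11% = ¥60500
  ¥3000 × 23% = ¥690
  ¥90000 × 37% = ¥33300
  → ¥94490

¥178920 > ¥94490, so the parallel minimum levy is the binding amount.

¥178920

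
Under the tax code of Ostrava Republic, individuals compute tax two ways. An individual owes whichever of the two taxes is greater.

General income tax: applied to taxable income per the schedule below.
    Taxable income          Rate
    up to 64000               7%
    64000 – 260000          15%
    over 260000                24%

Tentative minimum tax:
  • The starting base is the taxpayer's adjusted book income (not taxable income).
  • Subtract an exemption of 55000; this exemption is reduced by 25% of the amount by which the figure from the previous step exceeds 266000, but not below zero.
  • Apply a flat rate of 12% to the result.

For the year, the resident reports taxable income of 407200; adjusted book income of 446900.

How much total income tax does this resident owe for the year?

Tentative minimum tax:
  Base (adjusted book income): 446900
  Exemption: 55000 − 25% × (446900 − 266000) = 55000 − 45225 = 9775
  Base: 446900 − 9775 = 437125
  437125 × 12% = 52455

General income tax:
  64000 × 7% = 4480
  196000 × 15% = 29400
  147200 × 24% = 35328
  → 69208

69208 > 52455, so the general income tax governs.

69208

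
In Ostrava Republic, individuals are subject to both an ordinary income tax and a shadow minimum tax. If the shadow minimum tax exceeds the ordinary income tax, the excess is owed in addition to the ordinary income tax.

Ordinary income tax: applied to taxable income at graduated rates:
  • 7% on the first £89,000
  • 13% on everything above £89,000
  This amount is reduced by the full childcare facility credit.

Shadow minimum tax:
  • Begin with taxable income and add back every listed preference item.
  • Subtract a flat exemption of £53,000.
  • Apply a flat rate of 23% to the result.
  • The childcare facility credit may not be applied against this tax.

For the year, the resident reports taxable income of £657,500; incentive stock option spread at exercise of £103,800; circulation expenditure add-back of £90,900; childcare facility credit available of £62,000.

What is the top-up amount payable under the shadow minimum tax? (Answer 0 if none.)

£165,681

Shadow minimum tax:
  Adjusted income: £657,500 + £103,800 + £90,900 = £852,200
  Less exemption £53,000 → base £799,200
  £799,200 × 23% = £183,816

Ordinary income tax:
  £89,000 × 7% = £6,230
  £568,500 × 13% = £73,905
  → £80,135
  Less childcare facility credit £62,000 → £18,135

Excess of shadow minimum tax over ordinary income tax: £183,816 − £18,135 = £165,681.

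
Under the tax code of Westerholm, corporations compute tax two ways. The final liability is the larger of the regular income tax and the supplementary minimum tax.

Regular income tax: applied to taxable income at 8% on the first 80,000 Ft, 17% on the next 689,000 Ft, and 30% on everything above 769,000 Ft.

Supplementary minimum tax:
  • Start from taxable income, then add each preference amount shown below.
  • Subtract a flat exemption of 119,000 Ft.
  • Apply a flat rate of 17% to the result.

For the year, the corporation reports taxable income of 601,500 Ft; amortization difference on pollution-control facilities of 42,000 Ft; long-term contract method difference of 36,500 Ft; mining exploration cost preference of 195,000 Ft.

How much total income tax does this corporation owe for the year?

128,520 Ft

Regular income tax:
  80,000 Ft × 8% = 6,400 Ft
  521,500 Ft × 17% = 88,655 Ft
  → 95,055 Ft

Supplementary minimum tax:
  Adjusted income: 601,500 Ft + 42,000 Ft + 36,500 Ft + 195,000 Ft = 875,000 Ft
  Less exemption 119,000 Ft → base 756,000 Ft
  756,000 Ft × 17% = 128,520 Ft

128,520 Ft > 95,055 Ft, so the supplementary minimum tax is the binding amount.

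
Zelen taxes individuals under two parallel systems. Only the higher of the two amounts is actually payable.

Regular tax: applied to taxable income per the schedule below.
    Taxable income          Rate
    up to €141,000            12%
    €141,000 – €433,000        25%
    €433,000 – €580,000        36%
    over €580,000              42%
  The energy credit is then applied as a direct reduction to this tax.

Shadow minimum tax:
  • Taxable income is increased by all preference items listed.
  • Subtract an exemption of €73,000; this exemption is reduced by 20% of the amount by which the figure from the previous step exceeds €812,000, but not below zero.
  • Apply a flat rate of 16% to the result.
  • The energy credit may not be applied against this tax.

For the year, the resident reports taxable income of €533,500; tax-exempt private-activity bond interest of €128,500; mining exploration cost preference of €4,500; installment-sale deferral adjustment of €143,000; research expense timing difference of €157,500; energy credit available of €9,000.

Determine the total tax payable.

Regular tax:
  €141,000 × 12% = €16,920
  €292,000 × 25% = €73,000
  €100,500 × 36% = €36,180
  → €126,100
  Less energy credit €9,000 → €117,100

Shadow minimum tax:
  Adjusted income: €533,500 + €128,500 + €4,500 + €143,000 + €157,500 = €967,000
  Exemption: €73,000 − 20% × (€967,000 − €812,000) = €73,000 − €31,000 = €42,000
  Base: €967,000 − €42,000 = €925,000
  €925,000 × 16% = €148,000

€148,000 > €117,100, so the shadow minimum tax is the binding amount.

€148,000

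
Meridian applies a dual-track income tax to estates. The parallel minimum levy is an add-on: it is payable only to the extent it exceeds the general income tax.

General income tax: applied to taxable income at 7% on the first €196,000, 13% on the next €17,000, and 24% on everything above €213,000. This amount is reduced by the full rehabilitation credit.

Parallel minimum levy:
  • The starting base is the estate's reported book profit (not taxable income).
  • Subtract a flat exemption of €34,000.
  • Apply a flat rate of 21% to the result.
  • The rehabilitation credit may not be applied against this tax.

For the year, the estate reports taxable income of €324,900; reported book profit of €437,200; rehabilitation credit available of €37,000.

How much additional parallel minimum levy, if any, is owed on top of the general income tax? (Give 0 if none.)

€78,886

Parallel minimum levy:
  Base (reported book profit): €437,200
  Less exemption €34,000 → base €403,200
  €403,200 × 21% = €84,672

General income tax:
  €196,000 × 7% = €13,720
  €17,000 × 13% = €2,210
  €111,900 × 24% = €26,856
  → €42,786
  Less rehabilitation credit €37,000 → €5,786

Excess of parallel minimum levy over general income tax: €84,672 − €5,786 = €78,886.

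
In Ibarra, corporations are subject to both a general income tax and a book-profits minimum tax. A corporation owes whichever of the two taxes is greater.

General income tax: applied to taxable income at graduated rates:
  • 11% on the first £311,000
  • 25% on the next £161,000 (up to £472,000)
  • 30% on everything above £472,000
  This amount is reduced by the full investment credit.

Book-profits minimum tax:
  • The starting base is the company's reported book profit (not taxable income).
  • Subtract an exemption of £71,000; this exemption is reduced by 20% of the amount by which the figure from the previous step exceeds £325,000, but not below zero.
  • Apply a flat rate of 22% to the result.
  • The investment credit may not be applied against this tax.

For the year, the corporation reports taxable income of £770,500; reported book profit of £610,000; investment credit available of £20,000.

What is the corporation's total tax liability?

£144,010

Book-profits minimum tax:
  Base (reported book profit): £610,000
  Exemption: £71,000 − 20% × (£610,000 − £325,000) = £71,000 − £57,000 = £14,000
  Base: £610,000 − £14,000 = £596,000
  £596,000 × 22% = £131,120

General income tax:
  £311,000 × 11% = £34,210
  £161,000 × 25% = £40,250
  £298,500 × 30% = £89,550
  → £164,010
  Less investment credit £20,000 → £144,010

£144,010 > £131,120, so the general income tax governs.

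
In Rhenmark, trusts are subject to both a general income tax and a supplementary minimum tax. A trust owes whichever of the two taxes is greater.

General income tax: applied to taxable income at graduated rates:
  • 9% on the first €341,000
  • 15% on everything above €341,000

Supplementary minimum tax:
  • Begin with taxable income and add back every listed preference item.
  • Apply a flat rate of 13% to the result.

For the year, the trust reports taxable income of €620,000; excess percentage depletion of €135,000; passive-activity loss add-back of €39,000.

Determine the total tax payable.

General income tax:
  €341,000 × 9% = €30,690
  €279,000 × 15% = €41,850
  → €72,540

Supplementary minimum tax:
  Adjusted income: €620,000 + €135,000 + €39,000 = €794,000
  €794,000 × 13% = €103,220

€103,220 > €72,540, so the supplementary minimum tax is the binding amount.

€103,220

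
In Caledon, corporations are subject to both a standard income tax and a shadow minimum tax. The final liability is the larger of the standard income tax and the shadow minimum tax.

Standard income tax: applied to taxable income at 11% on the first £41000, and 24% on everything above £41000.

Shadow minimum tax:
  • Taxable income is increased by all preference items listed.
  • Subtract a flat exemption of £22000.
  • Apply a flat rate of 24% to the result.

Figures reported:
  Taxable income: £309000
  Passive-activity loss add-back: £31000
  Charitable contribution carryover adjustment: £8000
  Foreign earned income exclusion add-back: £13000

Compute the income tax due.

£81360

Shadow minimum tax:
  Adjusted income: £309000 + £31000 + £8000 + £13000 = £361000
  Less exemption £22000 → base £339000
  £339000 × 24% = £81360

Standard income tax:
  £41000 × 11% = £4510
  £268000 × 24% = £64320
  → £68830

£81360 > £68830, so the shadow minimum tax is the binding amount.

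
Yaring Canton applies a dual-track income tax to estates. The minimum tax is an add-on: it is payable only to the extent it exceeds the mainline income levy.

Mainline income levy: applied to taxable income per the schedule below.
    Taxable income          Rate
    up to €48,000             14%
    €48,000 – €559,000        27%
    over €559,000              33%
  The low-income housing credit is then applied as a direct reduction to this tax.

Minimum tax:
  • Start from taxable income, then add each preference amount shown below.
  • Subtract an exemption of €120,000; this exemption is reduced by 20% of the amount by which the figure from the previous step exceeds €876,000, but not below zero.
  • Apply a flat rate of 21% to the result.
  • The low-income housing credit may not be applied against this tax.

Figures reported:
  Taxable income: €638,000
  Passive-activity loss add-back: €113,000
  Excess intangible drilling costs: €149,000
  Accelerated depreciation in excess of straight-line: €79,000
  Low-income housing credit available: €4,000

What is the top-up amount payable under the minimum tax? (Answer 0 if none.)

Mainline income levy:
  €48,000 × 14% = €6,720
  €511,000 × 27% = €137,970
  €79,000 × 33% = €26,070
  → €170,760
  Less low-income housing credit €4,000 → €166,760

Minimum tax:
  Adjusted income: €638,000 + €113,000 + €149,000 + €79,000 = €979,000
  Exemption: €120,000 − 20% × (€979,000 − €876,000) = €120,000 − €20,600 = €99,400
  Base: €979,000 − €99,400 = €879,600
  €879,600 × 21% = €184,716

Excess of minimum tax over mainline income levy: €184,716 − €166,760 = €17,956.

€17,956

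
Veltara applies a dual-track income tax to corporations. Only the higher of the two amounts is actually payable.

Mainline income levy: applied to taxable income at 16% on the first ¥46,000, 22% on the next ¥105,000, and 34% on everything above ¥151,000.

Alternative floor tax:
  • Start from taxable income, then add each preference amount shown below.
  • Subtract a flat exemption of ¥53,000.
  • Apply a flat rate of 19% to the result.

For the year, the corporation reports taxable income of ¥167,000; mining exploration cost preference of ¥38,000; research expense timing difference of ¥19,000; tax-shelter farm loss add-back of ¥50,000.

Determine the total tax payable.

¥41,990

Mainline income levy:
  ¥46,000 × 16% = ¥7,360
  ¥105,000 × 22% = ¥23,100
  ¥16,000 × 34% = ¥5,440
  → ¥35,900

Alternative floor tax:
  Adjusted income: ¥167,000 + ¥38,000 + ¥19,000 + ¥50,000 = ¥274,000
  Less exemption ¥53,000 → base ¥221,000
  ¥221,000 × 19% = ¥41,990

¥41,990 > ¥35,900, so the alternative floor tax is the binding amount.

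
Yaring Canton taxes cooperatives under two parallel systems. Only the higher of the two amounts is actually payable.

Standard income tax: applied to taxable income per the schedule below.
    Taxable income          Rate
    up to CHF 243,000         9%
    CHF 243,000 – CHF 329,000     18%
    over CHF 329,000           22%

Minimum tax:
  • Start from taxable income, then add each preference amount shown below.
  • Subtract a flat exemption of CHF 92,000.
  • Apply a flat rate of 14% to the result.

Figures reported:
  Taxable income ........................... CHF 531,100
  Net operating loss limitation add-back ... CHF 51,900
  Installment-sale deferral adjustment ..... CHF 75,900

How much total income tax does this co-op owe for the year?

Standard income tax:
  CHF 243,000 × 9% = CHF 21,870
  CHF 86,000 × 18% = CHF 15,480
  CHF 202,100 × 22% = CHF 44,462
  → CHF 81,812

Minimum tax:
  Adjusted income: CHF 531,100 + CHF 51,900 + CHF 75,900 = CHF 658,900
  Less exemption CHF 92,000 → base CHF 566,900
  CHF 566,900 × 14% = CHF 79,366

CHF 81,812 > CHF 79,366, so the standard income tax governs.

CHF 81,812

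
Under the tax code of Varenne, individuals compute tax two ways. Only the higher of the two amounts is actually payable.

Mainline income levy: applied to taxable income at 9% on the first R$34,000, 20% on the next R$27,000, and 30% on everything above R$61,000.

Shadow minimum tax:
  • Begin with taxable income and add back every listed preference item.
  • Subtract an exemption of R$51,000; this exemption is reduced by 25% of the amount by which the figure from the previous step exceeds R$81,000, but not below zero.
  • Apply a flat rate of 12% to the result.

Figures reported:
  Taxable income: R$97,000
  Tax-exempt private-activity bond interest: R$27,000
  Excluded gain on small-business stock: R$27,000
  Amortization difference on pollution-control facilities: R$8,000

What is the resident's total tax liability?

R$19,260

Mainline income levy:
  R$34,000 × 9% = R$3,060
  R$27,000 × 20% = R$5,400
  R$36,000 × 30% = R$10,800
  → R$19,260

Shadow minimum tax:
  Adjusted income: R$97,000 + R$27,000 + R$27,000 + R$8,000 = R$159,000
  Exemption: R$51,000 − 25% × (R$159,000 − R$81,000) = R$51,000 − R$19,500 = R$31,500
  Base: R$159,000 − R$31,500 = R$127,500
  R$127,500 × 12% = R$15,300

R$19,260 > R$15,300, so the mainline income levy governs.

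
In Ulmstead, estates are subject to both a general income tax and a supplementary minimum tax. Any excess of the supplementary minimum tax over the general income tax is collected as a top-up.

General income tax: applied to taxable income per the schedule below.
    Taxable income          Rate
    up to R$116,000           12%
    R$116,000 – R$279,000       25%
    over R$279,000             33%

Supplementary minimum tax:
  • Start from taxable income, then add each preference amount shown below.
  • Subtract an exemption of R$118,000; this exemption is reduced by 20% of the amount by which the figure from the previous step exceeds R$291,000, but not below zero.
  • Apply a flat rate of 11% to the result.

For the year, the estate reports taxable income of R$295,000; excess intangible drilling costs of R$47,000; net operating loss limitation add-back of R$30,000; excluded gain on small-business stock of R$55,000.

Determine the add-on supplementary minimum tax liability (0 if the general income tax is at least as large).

Supplementary minimum tax:
  Adjusted income: R$295,000 + R$47,000 + R$30,000 + R$55,000 = R$427,000
  Exemption: R$118,000 − 20% × (R$427,000 − R$291,000) = R$118,000 − R$27,200 = R$90,800
  Base: R$427,000 − R$90,800 = R$336,200
  R$336,200 × 11% = R$36,982

General income tax:
  R$116,000 × 12% = R$13,920
  R$163,000 × 25% = R$40,750
  R$16,000 × 33% = R$5,280
  → R$59,950

R$36,982 ≤ R$59,950, so no add-on is due.

R$0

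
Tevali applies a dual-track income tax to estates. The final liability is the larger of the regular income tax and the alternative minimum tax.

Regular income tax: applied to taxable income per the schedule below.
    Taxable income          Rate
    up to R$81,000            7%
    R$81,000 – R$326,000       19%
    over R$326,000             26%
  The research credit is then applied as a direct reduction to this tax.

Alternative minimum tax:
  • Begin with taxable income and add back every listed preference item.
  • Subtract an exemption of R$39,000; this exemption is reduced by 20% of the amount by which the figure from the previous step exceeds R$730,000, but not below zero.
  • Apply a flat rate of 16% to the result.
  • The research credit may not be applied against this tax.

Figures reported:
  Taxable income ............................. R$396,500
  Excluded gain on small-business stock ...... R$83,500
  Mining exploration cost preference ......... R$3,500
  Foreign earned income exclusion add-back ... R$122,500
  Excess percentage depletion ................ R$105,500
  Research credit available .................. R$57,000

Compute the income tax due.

Regular income tax:
  R$81,000 × 7% = R$5,670
  R$245,000 × 19% = R$46,550
  R$70,500 × 26% = R$18,330
  → R$70,550
  Less research credit R$57,000 → R$13,550

Alternative minimum tax:
  Adjusted income: R$396,500 + R$83,500 + R$3,500 + R$122,500 + R$105,500 = R$711,500
  Exemption: R$711,500 ≤ R$730,000, so full R$39,000 applies
  Base: R$711,500 − R$39,000 = R$672,500
  R$672,500 × 16% = R$107,600

R$107,600 > R$13,550, so the alternative minimum tax is the binding amount.

R$107,600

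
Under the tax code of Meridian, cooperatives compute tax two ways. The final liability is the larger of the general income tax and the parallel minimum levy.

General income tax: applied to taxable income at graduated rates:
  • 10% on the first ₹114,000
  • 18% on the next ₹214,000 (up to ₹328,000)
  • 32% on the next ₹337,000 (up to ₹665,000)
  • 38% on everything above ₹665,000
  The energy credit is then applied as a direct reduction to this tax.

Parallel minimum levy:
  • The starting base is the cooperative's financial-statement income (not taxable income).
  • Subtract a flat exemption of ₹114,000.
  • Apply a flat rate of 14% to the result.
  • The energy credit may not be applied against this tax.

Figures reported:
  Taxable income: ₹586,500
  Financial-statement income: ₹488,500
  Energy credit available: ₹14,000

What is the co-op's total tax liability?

₹118,640

General income tax:
  ₹114,000 × 10% = ₹11,400
  ₹214,000 × 18% = ₹38,520
  ₹258,500 × 32% = ₹82,720
  → ₹132,640
  Less energy credit ₹14,000 → ₹118,640

Parallel minimum levy:
  Base (financial-statement income): ₹488,500
  Less exemption ₹114,000 → base ₹374,500
  ₹374,500 × 14% = ₹52,430

₹118,640 > ₹52,430, so the general income tax governs.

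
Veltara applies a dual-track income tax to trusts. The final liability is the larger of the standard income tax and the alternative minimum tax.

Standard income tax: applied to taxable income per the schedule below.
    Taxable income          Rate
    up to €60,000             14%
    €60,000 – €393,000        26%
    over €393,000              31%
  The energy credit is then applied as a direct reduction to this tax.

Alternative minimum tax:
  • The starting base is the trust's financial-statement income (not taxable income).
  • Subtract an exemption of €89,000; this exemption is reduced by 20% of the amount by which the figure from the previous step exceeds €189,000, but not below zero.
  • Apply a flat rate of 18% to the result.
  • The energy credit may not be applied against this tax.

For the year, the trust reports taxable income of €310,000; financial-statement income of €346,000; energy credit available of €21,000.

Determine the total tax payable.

€52,400

Standard income tax:
  €60,000 × 14% = €8,400
  €250,000 × 26% = €65,000
  → €73,400
  Less energy credit €21,000 → €52,400

Alternative minimum tax:
  Base (financial-statement income): €346,000
  Exemption: €89,000 − 20% × (€346,000 − €189,000) = €89,000 − €31,400 = €57,600
  Base: €346,000 − €57,600 = €288,400
  €288,400 × 18% = €51,912

€52,400 > €51,912, so the standard income tax governs.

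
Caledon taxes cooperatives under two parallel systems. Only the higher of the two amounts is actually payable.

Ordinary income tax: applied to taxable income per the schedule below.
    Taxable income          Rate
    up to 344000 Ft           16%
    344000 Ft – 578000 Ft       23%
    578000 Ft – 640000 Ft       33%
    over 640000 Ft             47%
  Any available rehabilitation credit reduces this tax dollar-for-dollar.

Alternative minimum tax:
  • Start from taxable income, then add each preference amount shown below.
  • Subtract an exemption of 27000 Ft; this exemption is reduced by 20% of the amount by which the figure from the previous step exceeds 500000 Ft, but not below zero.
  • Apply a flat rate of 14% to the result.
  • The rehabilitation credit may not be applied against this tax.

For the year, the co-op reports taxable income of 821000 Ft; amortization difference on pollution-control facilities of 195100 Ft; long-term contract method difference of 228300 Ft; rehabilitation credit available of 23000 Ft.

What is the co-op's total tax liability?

Ordinary income tax:
  344000 Ft × 16% = 55040 Ft
  234000 Ft × 23% = 53820 Ft
  62000 Ft × 33% = 20460 Ft
  181000 Ft × 47% = 85070 Ft
  → 214390 Ft
  Less rehabilitation credit 23000 Ft → 191390 Ft

Alternative minimum tax:
  Adjusted income: 821000 Ft + 195100 Ft + 228300 Ft = 1244400 Ft
  Exemption: 20% × (1244400 Ft − 500000 Ft) = 148880 Ft ≥ 27000 Ft, so the exemption is fully phased out
  Base: 1244400 Ft − 0 Ft = 1244400 Ft
  1244400 Ft × 14% = 174216 Ft

191390 Ft > 174216 Ft, so the ordinary income tax governs.

191390 Ft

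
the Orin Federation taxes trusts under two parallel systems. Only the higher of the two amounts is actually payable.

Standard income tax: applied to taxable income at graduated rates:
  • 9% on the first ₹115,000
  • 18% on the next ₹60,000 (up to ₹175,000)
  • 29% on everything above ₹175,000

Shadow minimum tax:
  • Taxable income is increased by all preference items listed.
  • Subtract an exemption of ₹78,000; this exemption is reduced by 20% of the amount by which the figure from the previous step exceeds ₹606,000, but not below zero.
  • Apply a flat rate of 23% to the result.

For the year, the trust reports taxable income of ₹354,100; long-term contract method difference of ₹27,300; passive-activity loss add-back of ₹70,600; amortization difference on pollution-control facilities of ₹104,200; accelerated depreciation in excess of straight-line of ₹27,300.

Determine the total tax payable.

Standard income tax:
  ₹115,000 × 9% = ₹10,350
  ₹60,000 × 18% = ₹10,800
  ₹179,100 × 29% = ₹51,939
  → ₹73,089

Shadow minimum tax:
  Adjusted income: ₹354,100 + ₹27,300 + ₹70,600 + ₹104,200 + ₹27,300 = ₹583,500
  Exemption: ₹583,500 ≤ ₹606,000, so full ₹78,000 applies
  Base: ₹583,500 − ₹78,000 = ₹505,500
  ₹505,500 × 23% = ₹116,265

₹116,265 > ₹73,089, so the shadow minimum tax is the binding amount.

₹116,265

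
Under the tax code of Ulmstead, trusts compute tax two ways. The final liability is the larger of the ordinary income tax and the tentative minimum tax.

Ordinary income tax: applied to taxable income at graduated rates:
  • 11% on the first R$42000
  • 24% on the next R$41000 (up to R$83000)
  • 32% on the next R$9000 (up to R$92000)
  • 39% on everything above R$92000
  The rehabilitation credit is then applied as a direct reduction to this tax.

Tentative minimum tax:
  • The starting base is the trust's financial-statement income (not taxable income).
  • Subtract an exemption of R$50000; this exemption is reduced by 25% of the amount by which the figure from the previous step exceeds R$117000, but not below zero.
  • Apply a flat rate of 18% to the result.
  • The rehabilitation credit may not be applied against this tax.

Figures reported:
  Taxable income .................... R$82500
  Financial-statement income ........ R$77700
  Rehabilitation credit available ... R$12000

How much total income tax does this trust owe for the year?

Ordinary income tax:
  R$42000 × 11% = R$4620
  R$40500 × 24% = R$9720
  → R$14340
  Less rehabilitation credit R$12000 → R$2340

Tentative minimum tax:
  Base (financial-statement income): R$77700
  Exemption: R$77700 ≤ R$117000, so full R$50000 applies
  Base: R$77700 − R$50000 = R$27700
  R$27700 × 18% = R$4986

R$4986 > R$2340, so the tentative minimum tax is the binding amount.

R$4986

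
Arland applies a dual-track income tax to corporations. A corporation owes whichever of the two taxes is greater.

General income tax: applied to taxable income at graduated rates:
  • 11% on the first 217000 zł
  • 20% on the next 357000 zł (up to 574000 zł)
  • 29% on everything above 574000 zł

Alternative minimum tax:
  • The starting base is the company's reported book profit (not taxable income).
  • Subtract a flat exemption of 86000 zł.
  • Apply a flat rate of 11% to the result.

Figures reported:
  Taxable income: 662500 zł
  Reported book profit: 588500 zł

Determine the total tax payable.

120935 zł

General income tax:
  217000 zł × 11% = 23870 zł
  357000 zł × 20% = 71400 zł
  88500 zł × 29% = 25665 zł
  → 120935 zł

Alternative minimum tax:
  Base (reported book profit): 588500 zł
  Less exemption 86000 zł → base 502500 zł
  502500 zł × 11% = 55275 zł

120935 zł > 55275 zł, so the general income tax governs.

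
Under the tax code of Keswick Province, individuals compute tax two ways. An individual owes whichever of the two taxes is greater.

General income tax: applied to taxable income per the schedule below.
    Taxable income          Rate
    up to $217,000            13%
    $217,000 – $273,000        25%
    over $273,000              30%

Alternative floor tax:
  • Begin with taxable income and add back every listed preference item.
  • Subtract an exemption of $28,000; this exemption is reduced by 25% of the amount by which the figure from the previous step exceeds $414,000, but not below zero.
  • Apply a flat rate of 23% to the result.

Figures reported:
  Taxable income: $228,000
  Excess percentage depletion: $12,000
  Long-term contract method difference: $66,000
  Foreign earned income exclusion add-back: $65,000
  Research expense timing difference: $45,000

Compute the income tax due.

General income tax:
  $217,000 × 13% = $28,210
  $11,000 × 25% = $2,750
  → $30,960

Alternative floor tax:
  Adjusted income: $228,000 + $12,000 + $66,000 + $65,000 + $45,000 = $416,000
  Exemption: $28,000 − 25% × ($416,000 − $414,000) = $28,000 − $500 = $27,500
  Base: $416,000 − $27,500 = $388,500
  $388,500 × 23% = $89,355

$89,355 > $30,960, so the alternative floor tax is the binding amount.

$89,355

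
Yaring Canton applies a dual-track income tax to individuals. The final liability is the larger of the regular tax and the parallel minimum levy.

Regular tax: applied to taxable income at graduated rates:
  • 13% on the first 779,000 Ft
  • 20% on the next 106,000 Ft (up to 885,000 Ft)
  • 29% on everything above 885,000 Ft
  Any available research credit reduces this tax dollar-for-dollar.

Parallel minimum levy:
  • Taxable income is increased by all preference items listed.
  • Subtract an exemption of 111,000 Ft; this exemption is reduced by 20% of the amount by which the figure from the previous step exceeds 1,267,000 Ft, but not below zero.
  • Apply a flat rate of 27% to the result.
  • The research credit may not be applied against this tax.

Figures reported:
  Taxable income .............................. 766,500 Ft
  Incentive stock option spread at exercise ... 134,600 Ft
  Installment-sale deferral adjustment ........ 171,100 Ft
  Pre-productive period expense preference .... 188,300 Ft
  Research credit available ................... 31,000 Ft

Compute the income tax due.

310,365 Ft

Regular tax:
  766,500 Ft × 13% = 99,645 Ft
  Less research credit 31,000 Ft → 68,645 Ft

Parallel minimum levy:
  Adjusted income: 766,500 Ft + 134,600 Ft + 171,100 Ft + 188,300 Ft = 1,260,500 Ft
  Exemption: 1,260,500 Ft ≤ 1,267,000 Ft, so full 111,000 Ft applies
  Base: 1,260,500 Ft − 111,000 Ft = 1,149,500 Ft
  1,149,500 Ft × 27% = 310,365 Ft

310,365 Ft > 68,645 Ft, so the parallel minimum levy is the binding amount.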